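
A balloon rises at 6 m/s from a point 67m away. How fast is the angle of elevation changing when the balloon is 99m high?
0.028132 rad/s

tan(θ) = y/67
sec²(θ) · dθ/dt = (1/67) · dy/dt
dθ/dt = cos²(θ)/67 · 6 = 67/(67² + 99²) · 6
dθ/dt = 0.028132 rad/s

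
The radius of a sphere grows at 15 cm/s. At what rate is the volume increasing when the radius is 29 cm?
50460π cm³/s

V = (4/3)πr³
dV/dt = dV/dr · dr/dt = 4πr² · 15
At r = 29: dV/dt = 50460π cm³/s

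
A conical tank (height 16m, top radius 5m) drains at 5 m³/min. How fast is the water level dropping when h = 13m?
256/(845π) ≈ 0.09643 m/min

r/h = 5/16, so r = (5/16)h
V = (1/3)πr²h = (1/3)π((5/16)h)²h = (25/768)πh³
dV/dh = (25/256)πh²
dh/dt = (dV/dt)/(dV/dh) = -5/((25/256)π·13²) = -256/(845π) m/min
The level is dropping at 256/(845π) ≈ 0.09643 m/min.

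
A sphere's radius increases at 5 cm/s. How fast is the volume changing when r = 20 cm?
8000π cm³/s

V = (4/3)πr³
dV/dt = dV/dr · dr/dt = 4πr² · 5
At r = 20: dV/dt = 8000π cm³/s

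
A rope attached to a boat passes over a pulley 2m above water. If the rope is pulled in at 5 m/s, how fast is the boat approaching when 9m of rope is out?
45√77/77 ≈ 5.128 m/s

rope² = x² + 2²
x = √(9² - 2²) = √77
dx/dt = (rope/x) · d(rope)/dt = (9/√77) · (-5) = -45√77/77 m/s
The boat approaches at 45√77/77 ≈ 5.128 m/s.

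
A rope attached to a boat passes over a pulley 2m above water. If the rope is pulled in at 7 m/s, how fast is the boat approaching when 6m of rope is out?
21√2/4 ≈ 7.425 m/s

rope² = x² + 2²
x = √(6² - 2²) = 4√2
dx/dt = (rope/x) · d(rope)/dt = (6/(4√2)) · (-7) = -21√2/4 m/s
The boat approaches at 21√2/4 ≈ 7.425 m/s.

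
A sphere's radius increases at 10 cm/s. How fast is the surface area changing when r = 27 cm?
2160π cm²/s

S = 4πr²
dS/dt = dS/dr · dr/dt = 8πr · 10
At r = 27: dS/dt = 2160π cm²/s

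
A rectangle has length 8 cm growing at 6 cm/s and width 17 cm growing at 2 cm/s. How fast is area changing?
118 cm²/s

A = lw
dA/dt = w·dl/dt + l·dw/dt = 17·6 + 8·2 = 118 cm²/s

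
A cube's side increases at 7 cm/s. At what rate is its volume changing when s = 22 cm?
10164 cm³/s

V = s³
dV/dt = 3s² · ds/dt = 3·22²·7 = 10164 cm³/s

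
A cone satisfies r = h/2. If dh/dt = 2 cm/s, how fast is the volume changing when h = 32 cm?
512π cm³/s

V = (1/3)π(h/2)²h = πh³/12
dV/dt = πh²/4 · 2
At h = 32: dV/dt = 512π cm³/s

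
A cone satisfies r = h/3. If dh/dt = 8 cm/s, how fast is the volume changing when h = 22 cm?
3872π/9 cm³/s

V = (1/3)π(h/3)²h = πh³/27
dV/dt = πh²/9 · 8
At h = 22: dV/dt = 3872π/9 cm³/s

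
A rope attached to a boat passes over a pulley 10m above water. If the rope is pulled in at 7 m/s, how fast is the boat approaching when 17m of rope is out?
17√21/9 ≈ 8.656 m/s

rope² = x² + 10²
x = √(17² - 10²) = 3√21
dx/dt = (rope/x) · d(rope)/dt = (17/(3√21)) · (-7) = -17√21/9 m/s
The boat approaches at 17√21/9 ≈ 8.656 m/s.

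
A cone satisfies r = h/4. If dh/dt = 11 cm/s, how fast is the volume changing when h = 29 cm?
9251π/16 cm³/s

V = (1/3)π(h/4)²h = πh³/48
dV/dt = πh²/16 · 11
At h = 29: dV/dt = 9251π/16 cm³/s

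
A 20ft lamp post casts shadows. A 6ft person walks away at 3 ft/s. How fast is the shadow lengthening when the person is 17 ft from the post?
9/7 ft/s

By similar triangles: 20/(x+s) = 6/s
Solving: s = 6x/14
ds/dt = 6/14 · dx/dt = 3/7 · 3 = 9/7 ft/s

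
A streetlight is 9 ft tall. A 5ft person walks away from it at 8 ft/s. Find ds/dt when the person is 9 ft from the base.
10 ft/s

By similar triangles: 9/(x+s) = 5/s
Solving: s = 5x/4
ds/dt = 5/4 · dx/dt = 5/4 · 8 = 10 ft/s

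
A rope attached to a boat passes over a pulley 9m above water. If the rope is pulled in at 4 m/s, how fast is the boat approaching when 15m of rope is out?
5 m/s

rope² = x² + 9²
x = √(15² - 9²) = 12
dx/dt = (rope/x) · d(rope)/dt = (15/12) · (-4) = -5 m/s
The boat approaches at 5 m/s.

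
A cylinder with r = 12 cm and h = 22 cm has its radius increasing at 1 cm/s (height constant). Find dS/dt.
92π cm²/s

S = 2πrh + 2πr² (lateral + bases)
dS/dt = (2πh + 4πr)·dr/dt = (2π·22 + 4π·12)·1
= 92π cm²/s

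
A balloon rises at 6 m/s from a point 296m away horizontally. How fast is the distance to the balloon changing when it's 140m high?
210√6701/6701 ≈ 2.565 m/s

z² = 296² + y²
z = √(296² + 140²) = 4√6701
dz/dt = y/z · dy/dt = 140/(4√6701) · 6 = 210√6701/6701 ≈ 2.565 m/s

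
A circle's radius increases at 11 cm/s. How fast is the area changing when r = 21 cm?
462π cm²/s

A = πr²
dA/dt = 2πr · dr/dt = 2π(21)(11) = 462π cm²/s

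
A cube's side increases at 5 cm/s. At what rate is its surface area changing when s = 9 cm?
540 cm²/s

A = 6s²
dA/dt = 12s · ds/dt = 12·9·5 = 540 cm²/s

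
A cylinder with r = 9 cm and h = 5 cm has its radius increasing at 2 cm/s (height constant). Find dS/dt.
92π cm²/s

S = 2πrh + 2πr² (lateral + bases)
dS/dt = (2πh + 4πr)·dr/dt = (2π·5 + 4π·9)·2
= 92π cm²/s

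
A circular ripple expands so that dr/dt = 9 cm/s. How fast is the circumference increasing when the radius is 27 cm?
18π cm/s

C = 2πr
dC/dt = 2π · dr/dt = 2π · 9 = 18π cm/s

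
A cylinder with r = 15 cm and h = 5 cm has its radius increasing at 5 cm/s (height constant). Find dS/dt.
350π cm²/s

S = 2πrh + 2πr² (lateral + bases)
dS/dt = (2πh + 4πr)·dr/dt = (2π·5 + 4π·15)·5
= 350π cm²/s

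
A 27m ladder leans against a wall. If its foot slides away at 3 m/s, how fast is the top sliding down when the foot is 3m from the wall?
3√5/20 ≈ 0.3354 m/s

x² + y² = 27²
2x·dx/dt + 2y·dy/dt = 0
dy/dt = -x/y · dx/dt = -3/(12√5) · 3 = -3√5/20 m/s
The top is descending at 3√5/20 ≈ 0.3354 m/s.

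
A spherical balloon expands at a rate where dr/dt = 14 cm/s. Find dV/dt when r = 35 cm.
68600π cm³/s

V = (4/3)πr³
dV/dt = dV/dr · dr/dt = 4πr² · 14
At r = 35: dV/dt = 68600π cm³/s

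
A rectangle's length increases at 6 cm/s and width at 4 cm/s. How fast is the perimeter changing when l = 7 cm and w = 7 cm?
20 cm/s

P = 2(l + w)
dP/dt = 2(dl/dt + dw/dt) = 2(6 + 4) = 20 cm/s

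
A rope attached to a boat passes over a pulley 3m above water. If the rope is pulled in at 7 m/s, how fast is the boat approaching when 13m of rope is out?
91√10/40 ≈ 7.194 m/s

rope² = x² + 3²
x = √(13² - 3²) = 4√10
dx/dt = (rope/x) · d(rope)/dt = (13/(4√10)) · (-7) = -91√10/40 m/s
The boat approaches at 91√10/40 ≈ 7.194 m/s.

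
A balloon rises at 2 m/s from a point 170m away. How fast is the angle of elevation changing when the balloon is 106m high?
0.008471 rad/s

tan(θ) = y/170
sec²(θ) · dθ/dt = (1/170) · dy/dt
dθ/dt = cos²(θ)/170 · 2 = 170/(170² + 106²) · 2
dθ/dt = 0.008471 rad/s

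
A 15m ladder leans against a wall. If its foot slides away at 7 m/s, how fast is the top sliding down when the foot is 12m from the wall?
28/3 ≈ 9.333 m/s

x² + y² = 15²
2x·dx/dt + 2y·dy/dt = 0
dy/dt = -x/y · dx/dt = -12/9 · 7 = -28/3 m/s
The top is descending at 28/3 ≈ 9.333 m/s.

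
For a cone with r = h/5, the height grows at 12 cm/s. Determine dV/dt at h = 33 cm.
13068π/25 cm³/s

V = (1/3)π(h/5)²h = πh³/75
dV/dt = πh²/25 · 12
At h = 33: dV/dt = 13068π/25 cm³/s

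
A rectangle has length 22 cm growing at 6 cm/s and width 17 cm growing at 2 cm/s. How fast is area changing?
146 cm²/s

A = lw
dA/dt = w·dl/dt + l·dw/dt = 17·6 + 22·2 = 146 cm²/s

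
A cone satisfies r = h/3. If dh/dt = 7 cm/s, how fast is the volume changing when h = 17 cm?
2023π/9 cm³/s

V = (1/3)π(h/3)²h = πh³/27
dV/dt = πh²/9 · 7
At h = 17: dV/dt = 2023π/9 cm³/s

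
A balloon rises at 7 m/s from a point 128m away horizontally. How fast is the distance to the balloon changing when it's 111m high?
777√28705/28705 ≈ 4.586 m/s

z² = 128² + y²
z = √(128² + 111²) = √28705
dz/dt = y/z · dy/dt = 111/√28705 · 7 = 777√28705/28705 ≈ 4.586 m/s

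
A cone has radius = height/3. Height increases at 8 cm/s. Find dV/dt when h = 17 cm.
2312π/9 cm³/s

V = (1/3)π(h/3)²h = πh³/27
dV/dt = πh²/9 · 8
At h = 17: dV/dt = 2312π/9 cm³/s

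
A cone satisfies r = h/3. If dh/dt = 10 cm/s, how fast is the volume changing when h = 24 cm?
640π cm³/s

V = (1/3)π(h/3)²h = πh³/27
dV/dt = πh²/9 · 10
At h = 24: dV/dt = 640π cm³/s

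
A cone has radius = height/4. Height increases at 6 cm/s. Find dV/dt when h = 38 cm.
1083π/2 cm³/s

V = (1/3)π(h/4)²h = πh³/48
dV/dt = πh²/16 · 6
At h = 38: dV/dt = 1083π/2 cm³/s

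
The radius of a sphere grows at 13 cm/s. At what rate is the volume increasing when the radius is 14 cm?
10192π cm³/s

V = (4/3)πr³
dV/dt = dV/dr · dr/dt = 4πr² · 13
At r = 14: dV/dt = 10192π cm³/s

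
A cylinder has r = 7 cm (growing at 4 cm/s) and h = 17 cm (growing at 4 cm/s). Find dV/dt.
1148π cm³/s

V = πr²h
dV/dt = 2πrh·dr/dt + πr²·dh/dt
= 2π(7)(17)(4) + π(7)²(4)
= 1148π cm³/s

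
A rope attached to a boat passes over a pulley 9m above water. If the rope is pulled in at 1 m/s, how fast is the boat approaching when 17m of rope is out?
17√13/52 ≈ 1.179 m/s

rope² = x² + 9²
x = √(17² - 9²) = 4√13
dx/dt = (rope/x) · d(rope)/dt = (17/(4√13)) · (-1) = -17√13/52 m/s
The boat approaches at 17√13/52 ≈ 1.179 m/s.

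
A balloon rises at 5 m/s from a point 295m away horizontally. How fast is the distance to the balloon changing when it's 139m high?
695√106346/106346 ≈ 2.131 m/s

z² = 295² + y²
z = √(295² + 139²) = √106346
dz/dt = y/z · dy/dt = 139/√106346 · 5 = 695√106346/106346 ≈ 2.131 m/s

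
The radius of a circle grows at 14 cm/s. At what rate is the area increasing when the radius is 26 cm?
728π cm²/s

A = πr²
dA/dt = 2πr · dr/dt = 2π(26)(14) = 728π cm²/s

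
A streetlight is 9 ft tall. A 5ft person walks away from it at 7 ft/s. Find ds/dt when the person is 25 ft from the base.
35/4 ft/s

By similar triangles: 9/(x+s) = 5/s
Solving: s = 5x/4
ds/dt = 5/4 · dx/dt = 5/4 · 7 = 35/4 ft/s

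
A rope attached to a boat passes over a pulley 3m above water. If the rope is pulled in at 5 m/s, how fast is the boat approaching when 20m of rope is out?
100√391/391 ≈ 5.057 m/s

rope² = x² + 3²
x = √(20² - 3²) = √391
dx/dt = (rope/x) · d(rope)/dt = (20/√391) · (-5) = -100√391/391 m/s
The boat approaches at 100√391/391 ≈ 5.057 m/s.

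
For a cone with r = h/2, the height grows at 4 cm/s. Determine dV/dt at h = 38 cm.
1444π cm³/s

V = (1/3)π(h/2)²h = πh³/12
dV/dt = πh²/4 · 4
At h = 38: dV/dt = 1444π cm³/s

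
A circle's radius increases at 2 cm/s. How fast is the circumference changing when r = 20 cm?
4π cm/s

C = 2πr
dC/dt = 2π · dr/dt = 2π · 2 = 4π cm/s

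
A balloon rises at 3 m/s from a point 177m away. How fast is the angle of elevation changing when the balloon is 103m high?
0.012662 rad/s

tan(θ) = y/177
sec²(θ) · dθ/dt = (1/177) · dy/dt
dθ/dt = cos²(θ)/177 · 3 = 177/(177² + 103²) · 3
dθ/dt = 0.012662 rad/s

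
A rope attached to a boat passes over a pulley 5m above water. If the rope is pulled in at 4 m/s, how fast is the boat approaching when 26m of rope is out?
104√651/651 ≈ 4.076 m/s

rope² = x² + 5²
x = √(26² - 5²) = √651
dx/dt = (rope/x) · d(rope)/dt = (26/√651) · (-4) = -104√651/651 m/s
The boat approaches at 104√651/651 ≈ 4.076 m/s.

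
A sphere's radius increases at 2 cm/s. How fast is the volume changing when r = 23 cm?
4232π cm³/s

V = (4/3)πr³
dV/dt = dV/dr · dr/dt = 4πr² · 2
At r = 23: dV/dt = 4232π cm³/s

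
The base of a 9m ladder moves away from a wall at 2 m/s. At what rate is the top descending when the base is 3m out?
√2/2 ≈ 0.7071 m/s

x² + y² = 9²
2x·dx/dt + 2y·dy/dt = 0
dy/dt = -x/y · dx/dt = -3/(6√2) · 2 = -√2/2 m/s
The top is descending at √2/2 ≈ 0.7071 m/s.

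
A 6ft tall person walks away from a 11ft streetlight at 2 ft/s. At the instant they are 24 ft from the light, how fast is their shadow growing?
12/5 ft/s

By similar triangles: 11/(x+s) = 6/s
Solving: s = 6x/5
ds/dt = 6/5 · dx/dt = 6/5 · 2 = 12/5 ft/s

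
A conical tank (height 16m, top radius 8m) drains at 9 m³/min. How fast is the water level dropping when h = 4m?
9/(4π) ≈ 0.7162 m/min

r/h = 8/16, so r = (1/2)h
V = (1/3)πr²h = (1/3)π((1/2)h)²h = (1/12)πh³
dV/dh = (1/4)πh²
dh/dt = (dV/dt)/(dV/dh) = -9/((1/4)π·4²) = -9/(4π) m/min
The level is dropping at 9/(4π) ≈ 0.7162 m/min.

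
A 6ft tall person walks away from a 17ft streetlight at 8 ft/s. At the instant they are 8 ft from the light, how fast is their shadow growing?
48/11 ft/s

By similar triangles: 17/(x+s) = 6/s
Solving: s = 6x/11
ds/dt = 6/11 · dx/dt = 6/11 · 8 = 48/11 ft/s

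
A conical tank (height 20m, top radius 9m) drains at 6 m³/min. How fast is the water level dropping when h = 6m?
200/(243π) ≈ 0.262 m/min

r/h = 9/20, so r = (9/20)h
V = (1/3)πr²h = (1/3)π((9/20)h)²h = (27/400)πh³
dV/dh = (81/400)πh²
dh/dt = (dV/dt)/(dV/dh) = -6/((81/400)π·6²) = -200/(243π) m/min
The level is dropping at 200/(243π) ≈ 0.262 m/min.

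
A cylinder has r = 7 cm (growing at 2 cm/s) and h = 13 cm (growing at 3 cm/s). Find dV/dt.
511π cm³/s

V = πr²h
dV/dt = 2πrh·dr/dt + πr²·dh/dt
= 2π(7)(13)(2) + π(7)²(3)
= 511π cm³/s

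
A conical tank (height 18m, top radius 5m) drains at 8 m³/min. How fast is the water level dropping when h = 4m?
162/(25π) ≈ 2.063 m/min

r/h = 5/18, so r = (5/18)h
V = (1/3)πr²h = (1/3)π((5/18)h)²h = (25/972)πh³
dV/dh = (25/324)πh²
dh/dt = (dV/dt)/(dV/dh) = -8/((25/324)π·4²) = -162/(25π) m/min
The level is dropping at 162/(25π) ≈ 2.063 m/min.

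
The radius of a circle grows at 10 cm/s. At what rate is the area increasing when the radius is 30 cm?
600π cm²/s

A = πr²
dA/dt = 2πr · dr/dt = 2π(30)(10) = 600π cm²/s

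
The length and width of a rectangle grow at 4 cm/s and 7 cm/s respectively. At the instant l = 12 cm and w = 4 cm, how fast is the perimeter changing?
22 cm/s

P = 2(l + w)
dP/dt = 2(dl/dt + dw/dt) = 2(4 + 7) = 22 cm/s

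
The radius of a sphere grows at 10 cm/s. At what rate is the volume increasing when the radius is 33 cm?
43560π cm³/s

V = (4/3)πr³
dV/dt = dV/dr · dr/dt = 4πr² · 10
At r = 33: dV/dt = 43560π cm³/s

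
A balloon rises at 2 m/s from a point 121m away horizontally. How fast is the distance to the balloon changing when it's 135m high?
135√32866/16433 ≈ 1.489 m/s

z² = 121² + y²
z = √(121² + 135²) = √32866
dz/dt = y/z · dy/dt = 135/√32866 · 2 = 135√32866/16433 ≈ 1.489 m/s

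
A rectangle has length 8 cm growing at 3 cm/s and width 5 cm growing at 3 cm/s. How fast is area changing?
39 cm²/s

A = lw
dA/dt = w·dl/dt + l·dw/dt = 5·3 + 8·3 = 39 cm²/s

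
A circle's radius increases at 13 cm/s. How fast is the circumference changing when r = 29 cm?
26π cm/s

C = 2πr
dC/dt = 2π · dr/dt = 2π · 13 = 26π cm/s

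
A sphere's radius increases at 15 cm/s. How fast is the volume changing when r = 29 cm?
50460π cm³/s

V = (4/3)πr³
dV/dt = dV/dr · dr/dt = 4πr² · 15
At r = 29: dV/dt = 50460π cm³/s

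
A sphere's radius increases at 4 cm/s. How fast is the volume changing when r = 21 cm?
7056π cm³/s

V = (4/3)πr³
dV/dt = dV/dr · dr/dt = 4πr² · 4
At r = 21: dV/dt = 7056π cm³/s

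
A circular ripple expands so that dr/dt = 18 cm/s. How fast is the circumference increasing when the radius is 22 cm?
36π cm/s

C = 2πr
dC/dt = 2π · dr/dt = 2π · 18 = 36π cm/s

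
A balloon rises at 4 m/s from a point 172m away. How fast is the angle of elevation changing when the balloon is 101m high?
0.017293 rad/s

tan(θ) = y/172
sec²(θ) · dθ/dt = (1/172) · dy/dt
dθ/dt = cos²(θ)/172 · 4 = 172/(172² + 101²) · 4
dθ/dt = 0.017293 rad/s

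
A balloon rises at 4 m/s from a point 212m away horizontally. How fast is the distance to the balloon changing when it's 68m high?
34√3098/1549 ≈ 1.222 m/s

z² = 212² + y²
z = √(212² + 68²) = 4√3098
dz/dt = y/z · dy/dt = 68/(4√3098) · 4 = 34√3098/1549 ≈ 1.222 m/s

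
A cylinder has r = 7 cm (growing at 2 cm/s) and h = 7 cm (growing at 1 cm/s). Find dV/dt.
245π cm³/s

V = πr²h
dV/dt = 2πrh·dr/dt + πr²·dh/dt
= 2π(7)(7)(2) + π(7)²(1)
= 245π cm³/s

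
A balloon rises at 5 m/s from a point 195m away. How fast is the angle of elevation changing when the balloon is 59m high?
0.023491 rad/s

tan(θ) = y/195
sec²(θ) · dθ/dt = (1/195) · dy/dt
dθ/dt = cos²(θ)/195 · 5 = 195/(195² + 59²) · 5
dθ/dt = 0.023491 rad/s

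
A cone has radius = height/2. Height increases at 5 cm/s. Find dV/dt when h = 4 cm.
20π cm³/s

V = (1/3)π(h/2)²h = πh³/12
dV/dt = πh²/4 · 5
At h = 4: dV/dt = 20π cm³/s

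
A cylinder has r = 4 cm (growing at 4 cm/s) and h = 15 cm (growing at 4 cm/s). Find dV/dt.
544π cm³/s

V = πr²h
dV/dt = 2πrh·dr/dt + πr²·dh/dt
= 2π(4)(15)(4) + π(4)²(4)
= 544π cm³/s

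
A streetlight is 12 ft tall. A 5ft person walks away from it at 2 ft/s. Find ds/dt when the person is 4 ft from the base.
10/7 ft/s

By similar triangles: 12/(x+s) = 5/s
Solving: s = 5x/7
ds/dt = 5/7 · dx/dt = 5/7 · 2 = 10/7 ft/s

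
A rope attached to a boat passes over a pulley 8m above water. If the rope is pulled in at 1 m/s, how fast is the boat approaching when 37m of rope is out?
37√145/435 ≈ 1.024 m/s

rope² = x² + 8²
x = √(37² - 8²) = 3√145
dx/dt = (rope/x) · d(rope)/dt = (37/(3√145)) · (-1) = -37√145/435 m/s
The boat approaches at 37√145/435 ≈ 1.024 m/s.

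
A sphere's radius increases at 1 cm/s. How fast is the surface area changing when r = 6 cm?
48π cm²/s

S = 4πr²
dS/dt = dS/dr · dr/dt = 8πr · 1
At r = 6: dS/dt = 48π cm²/s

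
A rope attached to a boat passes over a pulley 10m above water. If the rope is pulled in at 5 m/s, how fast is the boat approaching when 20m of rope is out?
10√3/3 ≈ 5.774 m/s

rope² = x² + 10²
x = √(20² - 10²) = 10√3
dx/dt = (rope/x) · d(rope)/dt = (20/(10√3)) · (-5) = -10√3/3 m/s
The boat approaches at 10√3/3 ≈ 5.774 m/s.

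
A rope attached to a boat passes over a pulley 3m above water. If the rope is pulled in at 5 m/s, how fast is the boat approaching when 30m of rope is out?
50√11/33 ≈ 5.025 m/s

rope² = x² + 3²
x = √(30² - 3²) = 9√11
dx/dt = (rope/x) · d(rope)/dt = (30/(9√11)) · (-5) = -50√11/33 m/s
The boat approaches at 50√11/33 ≈ 5.025 m/s.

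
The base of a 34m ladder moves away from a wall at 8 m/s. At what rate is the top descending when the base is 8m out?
32√273/273 ≈ 1.937 m/s

x² + y² = 34²
2x·dx/dt + 2y·dy/dt = 0
dy/dt = -x/y · dx/dt = -8/(2√273) · 8 = -32√273/273 m/s
The top is descending at 32√273/273 ≈ 1.937 m/s.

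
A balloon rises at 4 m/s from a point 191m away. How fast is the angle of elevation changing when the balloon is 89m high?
0.017206 rad/s

tan(θ) = y/191
sec²(θ) · dθ/dt = (1/191) · dy/dt
dθ/dt = cos²(θ)/191 · 4 = 191/(191² + 89²) · 4
dθ/dt = 0.017206 rad/s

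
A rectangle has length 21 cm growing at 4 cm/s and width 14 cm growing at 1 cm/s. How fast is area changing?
77 cm²/s

A = lw
dA/dt = w·dl/dt + l·dw/dt = 14·4 + 21·1 = 77 cm²/s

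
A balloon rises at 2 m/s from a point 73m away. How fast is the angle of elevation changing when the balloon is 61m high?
0.016133 rad/s

tan(θ) = y/73
sec²(θ) · dθ/dt = (1/73) · dy/dt
dθ/dt = cos²(θ)/73 · 2 = 73/(73² + 61²) · 2
dθ/dt = 0.016133 rad/s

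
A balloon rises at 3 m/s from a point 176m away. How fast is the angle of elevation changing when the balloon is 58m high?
0.015376 rad/s

tan(θ) = y/176
sec²(θ) · dθ/dt = (1/176) · dy/dt
dθ/dt = cos²(θ)/176 · 3 = 176/(176² + 58²) · 3
dθ/dt = 0.015376 rad/s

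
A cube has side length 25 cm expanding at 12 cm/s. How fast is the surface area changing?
3600 cm²/s

A = 6s²
dA/dt = 12s · ds/dt = 12·25·12 = 3600 cm²/s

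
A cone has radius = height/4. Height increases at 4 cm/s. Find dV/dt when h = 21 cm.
441π/4 cm³/s

V = (1/3)π(h/4)²h = πh³/48
dV/dt = πh²/16 · 4
At h = 21: dV/dt = 441π/4 cm³/s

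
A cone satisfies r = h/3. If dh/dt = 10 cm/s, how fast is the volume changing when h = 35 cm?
12250π/9 cm³/s

V = (1/3)π(h/3)²h = πh³/27
dV/dt = πh²/9 · 10
At h = 35: dV/dt = 12250π/9 cm³/s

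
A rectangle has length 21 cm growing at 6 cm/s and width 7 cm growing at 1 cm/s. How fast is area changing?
63 cm²/s

A = lw
dA/dt = w·dl/dt + l·dw/dt = 7·6 + 21·1 = 63 cm²/s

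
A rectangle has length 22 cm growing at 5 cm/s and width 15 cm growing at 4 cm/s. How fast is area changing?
163 cm²/s

A = lw
dA/dt = w·dl/dt + l·dw/dt = 15·5 + 22·4 = 163 cm²/s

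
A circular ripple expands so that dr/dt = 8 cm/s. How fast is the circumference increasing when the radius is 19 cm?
16π cm/s

C = 2πr
dC/dt = 2π · dr/dt = 2π · 8 = 16π cm/s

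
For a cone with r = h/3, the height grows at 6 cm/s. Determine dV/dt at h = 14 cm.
392π/3 cm³/s

V = (1/3)π(h/3)²h = πh³/27
dV/dt = πh²/9 · 6
At h = 14: dV/dt = 392π/3 cm³/s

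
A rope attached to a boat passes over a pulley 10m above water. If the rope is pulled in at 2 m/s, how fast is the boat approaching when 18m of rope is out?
9√14/14 ≈ 2.405 m/s

rope² = x² + 10²
x = √(18² - 10²) = 4√14
dx/dt = (rope/x) · d(rope)/dt = (18/(4√14)) · (-2) = -9√14/14 m/s
The boat approaches at 9√14/14 ≈ 2.405 m/s.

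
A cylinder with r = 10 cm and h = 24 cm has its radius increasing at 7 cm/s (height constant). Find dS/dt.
616π cm²/s

S = 2πrh + 2πr² (lateral + bases)
dS/dt = (2πh + 4πr)·dr/dt = (2π·24 + 4π·10)·7
= 616π cm²/s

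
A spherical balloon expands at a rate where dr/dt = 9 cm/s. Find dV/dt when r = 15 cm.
8100π cm³/s

V = (4/3)πr³
dV/dt = dV/dr · dr/dt = 4πr² · 9
At r = 15: dV/dt = 8100π cm³/s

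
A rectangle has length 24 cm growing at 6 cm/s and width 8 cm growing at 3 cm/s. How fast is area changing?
120 cm²/s

A = lw
dA/dt = w·dl/dt + l·dw/dt = 8·6 + 24·3 = 120 cm²/s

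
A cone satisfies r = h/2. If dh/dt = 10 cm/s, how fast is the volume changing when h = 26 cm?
1690π cm³/s

V = (1/3)π(h/2)²h = πh³/12
dV/dt = πh²/4 · 10
At h = 26: dV/dt = 1690π cm³/s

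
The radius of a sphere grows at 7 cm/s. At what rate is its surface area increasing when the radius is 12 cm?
672π cm²/s

S = 4πr²
dS/dt = dS/dr · dr/dt = 8πr · 7
At r = 12: dS/dt = 672π cm²/s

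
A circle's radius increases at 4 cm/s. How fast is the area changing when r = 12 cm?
96π cm²/s

A = πr²
dA/dt = 2πr · dr/dt = 2π(12)(4) = 96π cm²/s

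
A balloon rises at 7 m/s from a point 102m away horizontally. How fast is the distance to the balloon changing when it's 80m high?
280√4201/4201 ≈ 4.32 m/s

z² = 102² + y²
z = √(102² + 80²) = 2√4201
dz/dt = y/z · dy/dt = 80/(2√4201) · 7 = 280√4201/4201 ≈ 4.32 m/s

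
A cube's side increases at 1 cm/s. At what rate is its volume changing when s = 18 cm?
972 cm³/s

V = s³
dV/dt = 3s² · ds/dt = 3·18²·1 = 972 cm³/s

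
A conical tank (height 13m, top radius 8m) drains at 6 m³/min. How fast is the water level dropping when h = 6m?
169/(384π) ≈ 0.1401 m/min

r/h = 8/13, so r = (8/13)h
V = (1/3)πr²h = (1/3)π((8/13)h)²h = (64/507)πh³
dV/dh = (64/169)πh²
dh/dt = (dV/dt)/(dV/dh) = -6/((64/169)π·6²) = -169/(384π) m/min
The level is dropping at 169/(384π) ≈ 0.1401 m/min.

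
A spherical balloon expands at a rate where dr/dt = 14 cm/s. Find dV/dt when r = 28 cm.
43904π cm³/s

V = (4/3)πr³
dV/dt = dV/dr · dr/dt = 4πr² · 14
At r = 28: dV/dt = 43904π cm³/s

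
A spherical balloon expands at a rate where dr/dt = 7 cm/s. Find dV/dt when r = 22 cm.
13552π cm³/s

V = (4/3)πr³
dV/dt = dV/dr · dr/dt = 4πr² · 7
At r = 22: dV/dt = 13552π cm³/s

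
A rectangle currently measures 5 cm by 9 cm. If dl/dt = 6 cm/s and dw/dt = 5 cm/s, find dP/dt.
22 cm/s

P = 2(l + w)
dP/dt = 2(dl/dt + dw/dt) = 2(6 + 5) = 22 cm/s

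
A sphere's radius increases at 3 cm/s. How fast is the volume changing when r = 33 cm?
13068π cm³/s

V = (4/3)πr³
dV/dt = dV/dr · dr/dt = 4πr² · 3
At r = 33: dV/dt = 13068π cm³/s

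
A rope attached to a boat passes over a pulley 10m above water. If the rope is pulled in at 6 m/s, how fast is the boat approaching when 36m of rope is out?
108√299/299 ≈ 6.246 m/s

rope² = x² + 10²
x = √(36² - 10²) = 2√299
dx/dt = (rope/x) · d(rope)/dt = (36/(2√299)) · (-6) = -108√299/299 m/s
The boat approaches at 108√299/299 ≈ 6.246 m/s.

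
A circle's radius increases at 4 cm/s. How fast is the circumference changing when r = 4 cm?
8π cm/s

C = 2πr
dC/dt = 2π · dr/dt = 2π · 4 = 8π cm/s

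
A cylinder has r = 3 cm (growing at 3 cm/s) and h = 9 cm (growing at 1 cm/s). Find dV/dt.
171π cm³/s

V = πr²h
dV/dt = 2πrh·dr/dt + πr²·dh/dt
= 2π(3)(9)(3) + π(3)²(1)
= 171π cm³/s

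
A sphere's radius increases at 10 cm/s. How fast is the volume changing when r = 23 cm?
21160π cm³/s

V = (4/3)πr³
dV/dt = dV/dr · dr/dt = 4πr² · 10
At r = 23: dV/dt = 21160π cm³/s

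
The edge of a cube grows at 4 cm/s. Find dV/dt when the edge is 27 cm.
8748 cm³/s

V = s³
dV/dt = 3s² · ds/dt = 3·27²·4 = 8748 cm³/s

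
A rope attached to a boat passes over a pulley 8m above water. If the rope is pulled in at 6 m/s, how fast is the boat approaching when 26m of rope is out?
26√17/17 ≈ 6.306 m/s

rope² = x² + 8²
x = √(26² - 8²) = 6√17
dx/dt = (rope/x) · d(rope)/dt = (26/(6√17)) · (-6) = -26√17/17 m/s
The boat approaches at 26√17/17 ≈ 6.306 m/s.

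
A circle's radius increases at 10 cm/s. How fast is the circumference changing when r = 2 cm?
20π cm/s

C = 2πr
dC/dt = 2π · dr/dt = 2π · 10 = 20π cm/s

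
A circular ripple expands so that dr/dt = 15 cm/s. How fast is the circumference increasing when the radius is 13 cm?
30π cm/s

C = 2πr
dC/dt = 2π · dr/dt = 2π · 15 = 30π cm/s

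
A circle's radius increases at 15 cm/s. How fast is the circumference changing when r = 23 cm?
30π cm/s

C = 2πr
dC/dt = 2π · dr/dt = 2π · 15 = 30π cm/s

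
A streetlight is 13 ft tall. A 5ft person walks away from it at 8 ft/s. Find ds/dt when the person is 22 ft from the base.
5 ft/s

By similar triangles: 13/(x+s) = 5/s
Solving: s = 5x/8
ds/dt = 5/8 · dx/dt = 5/8 · 8 = 5 ft/s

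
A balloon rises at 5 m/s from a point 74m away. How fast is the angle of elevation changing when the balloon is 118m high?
0.019072 rad/s

tan(θ) = y/74
sec²(θ) · dθ/dt = (1/74) · dy/dt
dθ/dt = cos²(θ)/74 · 5 = 74/(74² + 118²) · 5
dθ/dt = 0.019072 rad/s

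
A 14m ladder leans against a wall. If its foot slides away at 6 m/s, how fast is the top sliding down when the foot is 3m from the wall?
18√187/187 ≈ 1.316 m/s

x² + y² = 14²
2x·dx/dt + 2y·dy/dt = 0
dy/dt = -x/y · dx/dt = -3/√187 · 6 = -18√187/187 m/s
The top is descending at 18√187/187 ≈ 1.316 m/s.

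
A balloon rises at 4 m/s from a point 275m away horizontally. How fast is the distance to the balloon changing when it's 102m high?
408√86029/86029 ≈ 1.391 m/s

z² = 275² + y²
z = √(275² + 102²) = √86029
dz/dt = y/z · dy/dt = 102/√86029 · 4 = 408√86029/86029 ≈ 1.391 m/s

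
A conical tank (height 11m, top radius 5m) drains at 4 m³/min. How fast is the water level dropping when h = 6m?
121/(225π) ≈ 0.1712 m/min

r/h = 5/11, so r = (5/11)h
V = (1/3)πr²h = (1/3)π((5/11)h)²h = (25/363)πh³
dV/dh = (25/121)πh²
dh/dt = (dV/dt)/(dV/dh) = -4/((25/121)π·6²) = -121/(225π) m/min
The level is dropping at 121/(225π) ≈ 0.1712 m/min.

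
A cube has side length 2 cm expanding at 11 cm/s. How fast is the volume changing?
132 cm³/s

V = s³
dV/dt = 3s² · ds/dt = 3·2²·11 = 132 cm³/s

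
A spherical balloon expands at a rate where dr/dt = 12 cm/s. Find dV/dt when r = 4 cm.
768π cm³/s

V = (4/3)πr³
dV/dt = dV/dr · dr/dt = 4πr² · 12
At r = 4: dV/dt = 768π cm³/s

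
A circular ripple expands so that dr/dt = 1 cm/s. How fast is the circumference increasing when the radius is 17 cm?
2π cm/s

C = 2πr
dC/dt = 2π · dr/dt = 2π · 1 = 2π cm/s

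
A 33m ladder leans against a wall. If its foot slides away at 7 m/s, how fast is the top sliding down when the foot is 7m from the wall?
49√65/260 ≈ 1.519 m/s

x² + y² = 33²
2x·dx/dt + 2y·dy/dt = 0
dy/dt = -x/y · dx/dt = -7/(4√65) · 7 = -49√65/260 m/s
The top is descending at 49√65/260 ≈ 1.519 m/s.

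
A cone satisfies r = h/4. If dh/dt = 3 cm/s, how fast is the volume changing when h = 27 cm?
2187π/16 cm³/s

V = (1/3)π(h/4)²h = πh³/48
dV/dt = πh²/16 · 3
At h = 27: dV/dt = 2187π/16 cm³/s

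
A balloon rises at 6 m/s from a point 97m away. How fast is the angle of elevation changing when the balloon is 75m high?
0.038712 rad/s

tan(θ) = y/97
sec²(θ) · dθ/dt = (1/97) · dy/dt
dθ/dt = cos²(θ)/97 · 6 = 97/(97² + 75²) · 6
dθ/dt = 0.038712 rad/s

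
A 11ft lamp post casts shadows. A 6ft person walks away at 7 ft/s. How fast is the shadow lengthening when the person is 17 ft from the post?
42/5 ft/s

By similar triangles: 11/(x+s) = 6/s
Solving: s = 6x/5
ds/dt = 6/5 · dx/dt = 6/5 · 7 = 42/5 ft/s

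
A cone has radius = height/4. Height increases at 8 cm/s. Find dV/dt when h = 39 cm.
1521π/2 cm³/s

V = (1/3)π(h/4)²h = πh³/48
dV/dt = πh²/16 · 8
At h = 39: dV/dt = 1521π/2 cm³/s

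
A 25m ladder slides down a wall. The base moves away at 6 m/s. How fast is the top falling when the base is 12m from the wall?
72√481/481 ≈ 3.283 m/s

x² + y² = 25²
2x·dx/dt + 2y·dy/dt = 0
dy/dt = -x/y · dx/dt = -12/√481 · 6 = -72√481/481 m/s
The top is descending at 72√481/481 ≈ 3.283 m/s.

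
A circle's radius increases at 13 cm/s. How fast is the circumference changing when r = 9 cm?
26π cm/s

C = 2πr
dC/dt = 2π · dr/dt = 2π · 13 = 26π cm/s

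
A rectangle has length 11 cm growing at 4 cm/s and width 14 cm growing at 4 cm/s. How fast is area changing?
100 cm²/s

A = lw
dA/dt = w·dl/dt + l·dw/dt = 14·4 + 11·4 = 100 cm²/s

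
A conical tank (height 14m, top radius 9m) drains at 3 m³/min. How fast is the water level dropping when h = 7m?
4/(27π) ≈ 0.04716 m/min

r/h = 9/14, so r = (9/14)h
V = (1/3)πr²h = (1/3)π((9/14)h)²h = (27/196)πh³
dV/dh = (81/196)πh²
dh/dt = (dV/dt)/(dV/dh) = -3/((81/196)π·7²) = -4/(27π) m/min
The level is dropping at 4/(27π) ≈ 0.04716 m/min.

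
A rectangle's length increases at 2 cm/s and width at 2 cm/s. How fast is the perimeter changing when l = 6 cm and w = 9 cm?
8 cm/s

P = 2(l + w)
dP/dt = 2(dl/dt + dw/dt) = 2(2 + 2) = 8 cm/s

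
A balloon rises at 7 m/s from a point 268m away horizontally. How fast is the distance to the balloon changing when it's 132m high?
231√5578/5578 ≈ 3.093 m/s

z² = 268² + y²
z = √(268² + 132²) = 4√5578
dz/dt = y/z · dy/dt = 132/(4√5578) · 7 = 231√5578/5578 ≈ 3.093 m/s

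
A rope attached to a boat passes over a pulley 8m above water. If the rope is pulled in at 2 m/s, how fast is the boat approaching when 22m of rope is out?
22√105/105 ≈ 2.147 m/s

rope² = x² + 8²
x = √(22² - 8²) = 2√105
dx/dt = (rope/x) · d(rope)/dt = (22/(2√105)) · (-2) = -22√105/105 m/s
The boat approaches at 22√105/105 ≈ 2.147 m/s.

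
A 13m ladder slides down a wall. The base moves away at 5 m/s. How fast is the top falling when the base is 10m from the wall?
50√69/69 ≈ 6.019 m/s

x² + y² = 13²
2x·dx/dt + 2y·dy/dt = 0
dy/dt = -x/y · dx/dt = -10/√69 · 5 = -50√69/69 m/s
The top is descending at 50√69/69 ≈ 6.019 m/s.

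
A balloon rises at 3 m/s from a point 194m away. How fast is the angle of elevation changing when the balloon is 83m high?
0.013071 rad/s

tan(θ) = y/194
sec²(θ) · dθ/dt = (1/194) · dy/dt
dθ/dt = cos²(θ)/194 · 3 = 194/(194² + 83²) · 3
dθ/dt = 0.013071 rad/s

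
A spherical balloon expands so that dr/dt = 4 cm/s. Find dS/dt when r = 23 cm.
736π cm²/s

S = 4πr²
dS/dt = dS/dr · dr/dt = 8πr · 4
At r = 23: dS/dt = 736π cm²/s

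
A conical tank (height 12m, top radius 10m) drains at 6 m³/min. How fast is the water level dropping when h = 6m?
6/(25π) ≈ 0.07639 m/min

r/h = 10/12, so r = (5/6)h
V = (1/3)πr²h = (1/3)π((5/6)h)²h = (25/108)πh³
dV/dh = (25/36)πh²
dh/dt = (dV/dt)/(dV/dh) = -6/((25/36)π·6²) = -6/(25π) m/min
The level is dropping at 6/(25π) ≈ 0.07639 m/min.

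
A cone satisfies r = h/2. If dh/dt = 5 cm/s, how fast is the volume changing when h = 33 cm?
5445π/4 cm³/s

V = (1/3)π(h/2)²h = πh³/12
dV/dt = πh²/4 · 5
At h = 33: dV/dt = 5445π/4 cm³/s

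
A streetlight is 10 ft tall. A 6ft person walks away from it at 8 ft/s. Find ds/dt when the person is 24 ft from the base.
12 ft/s

By similar triangles: 10/(x+s) = 6/s
Solving: s = 6x/4
ds/dt = 6/4 · dx/dt = 3/2 · 8 = 12 ft/s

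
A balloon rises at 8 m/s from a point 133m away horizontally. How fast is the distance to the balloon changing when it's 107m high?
428√29138/14569 ≈ 5.015 m/s

z² = 133² + y²
z = √(133² + 107²) = √29138
dz/dt = y/z · dy/dt = 107/√29138 · 8 = 428√29138/14569 ≈ 5.015 m/s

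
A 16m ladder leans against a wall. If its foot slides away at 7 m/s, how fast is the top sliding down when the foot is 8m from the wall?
7√3/3 ≈ 4.041 m/s

x² + y² = 16²
2x·dx/dt + 2y·dy/dt = 0
dy/dt = -x/y · dx/dt = -8/(8√3) · 7 = -7√3/3 m/s
The top is descending at 7√3/3 ≈ 4.041 m/s.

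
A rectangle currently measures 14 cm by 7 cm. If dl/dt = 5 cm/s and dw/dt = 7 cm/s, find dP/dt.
24 cm/s

P = 2(l + w)
dP/dt = 2(dl/dt + dw/dt) = 2(5 + 7) = 24 cm/s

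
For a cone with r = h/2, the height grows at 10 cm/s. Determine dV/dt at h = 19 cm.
1805π/2 cm³/s

V = (1/3)π(h/2)²h = πh³/12
dV/dt = πh²/4 · 10
At h = 19: dV/dt = 1805π/2 cm³/s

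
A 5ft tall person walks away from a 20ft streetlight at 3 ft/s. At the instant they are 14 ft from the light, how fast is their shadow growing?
1 ft/s

By similar triangles: 20/(x+s) = 5/s
Solving: s = 5x/15
ds/dt = 5/15 · dx/dt = 1/3 · 3 = 1 ft/s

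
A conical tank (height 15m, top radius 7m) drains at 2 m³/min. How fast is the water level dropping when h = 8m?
225/(1568π) ≈ 0.04568 m/min

r/h = 7/15, so r = (7/15)h
V = (1/3)πr²h = (1/3)π((7/15)h)²h = (49/675)πh³
dV/dh = (49/225)πh²
dh/dt = (dV/dt)/(dV/dh) = -2/((49/225)π·8²) = -225/(1568π) m/min
The level is dropping at 225/(1568π) ≈ 0.04568 m/min.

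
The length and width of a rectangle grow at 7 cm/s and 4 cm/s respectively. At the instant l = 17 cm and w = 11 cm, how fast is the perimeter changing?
22 cm/s

P = 2(l + w)
dP/dt = 2(dl/dt + dw/dt) = 2(7 + 4) = 22 cm/s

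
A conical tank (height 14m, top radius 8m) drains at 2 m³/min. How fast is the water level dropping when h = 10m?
49/(800π) ≈ 0.0195 m/min

r/h = 8/14, so r = (4/7)h
V = (1/3)πr²h = (1/3)π((4/7)h)²h = (16/147)πh³
dV/dh = (16/49)πh²
dh/dt = (dV/dt)/(dV/dh) = -2/((16/49)π·10²) = -49/(800π) m/min
The level is dropping at 49/(800π) ≈ 0.0195 m/min.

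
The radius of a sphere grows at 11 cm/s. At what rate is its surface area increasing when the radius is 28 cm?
2464π cm²/s

S = 4πr²
dS/dt = dS/dr · dr/dt = 8πr · 11
At r = 28: dS/dt = 2464π cm²/s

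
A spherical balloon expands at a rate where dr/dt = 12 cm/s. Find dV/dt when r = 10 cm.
4800π cm³/s

V = (4/3)πr³
dV/dt = dV/dr · dr/dt = 4πr² · 12
At r = 10: dV/dt = 4800π cm³/s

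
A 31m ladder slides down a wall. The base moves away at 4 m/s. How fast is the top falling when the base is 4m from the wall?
16√105/315 ≈ 0.5205 m/s

x² + y² = 31²
2x·dx/dt + 2y·dy/dt = 0
dy/dt = -x/y · dx/dt = -4/(3√105) · 4 = -16√105/315 m/s
The top is descending at 16√105/315 ≈ 0.5205 m/s.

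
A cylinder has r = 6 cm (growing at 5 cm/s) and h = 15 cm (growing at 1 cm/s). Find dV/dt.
936π cm³/s

V = πr²h
dV/dt = 2πrh·dr/dt + πr²·dh/dt
= 2π(6)(15)(5) + π(6)²(1)
= 936π cm³/s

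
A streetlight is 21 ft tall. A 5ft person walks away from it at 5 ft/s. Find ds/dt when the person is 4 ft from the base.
25/16 ft/s

By similar triangles: 21/(x+s) = 5/s
Solving: s = 5x/16
ds/dt = 5/16 · dx/dt = 5/16 · 5 = 25/16 ft/s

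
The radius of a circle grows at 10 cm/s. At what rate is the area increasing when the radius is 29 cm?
580π cm²/s

A = πr²
dA/dt = 2πr · dr/dt = 2π(29)(10) = 580π cm²/s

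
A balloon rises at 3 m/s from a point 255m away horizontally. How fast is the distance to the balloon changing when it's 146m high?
438√86341/86341 ≈ 1.491 m/s

z² = 255² + y²
z = √(255² + 146²) = √86341
dz/dt = y/z · dy/dt = 146/√86341 · 3 = 438√86341/86341 ≈ 1.491 m/s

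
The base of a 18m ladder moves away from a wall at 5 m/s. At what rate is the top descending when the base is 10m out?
25√14/28 ≈ 3.341 m/s

x² + y² = 18²
2x·dx/dt + 2y·dy/dt = 0
dy/dt = -x/y · dx/dt = -10/(4√14) · 5 = -25√14/28 m/s
The top is descending at 25√14/28 ≈ 3.341 m/s.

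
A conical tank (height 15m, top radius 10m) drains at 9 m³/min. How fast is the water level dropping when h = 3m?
9/(4π) ≈ 0.7162 m/min

r/h = 10/15, so r = (2/3)h
V = (1/3)πr²h = (1/3)π((2/3)h)²h = (4/27)πh³
dV/dh = (4/9)πh²
dh/dt = (dV/dt)/(dV/dh) = -9/((4/9)π·3²) = -9/(4π) m/min
The level is dropping at 9/(4π) ≈ 0.7162 m/min.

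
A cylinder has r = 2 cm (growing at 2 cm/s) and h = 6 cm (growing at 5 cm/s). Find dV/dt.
68π cm³/s

V = πr²h
dV/dt = 2πrh·dr/dt + πr²·dh/dt
= 2π(2)(6)(2) + π(2)²(5)
= 68π cm³/s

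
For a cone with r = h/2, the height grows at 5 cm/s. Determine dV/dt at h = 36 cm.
1620π cm³/s

V = (1/3)π(h/2)²h = πh³/12
dV/dt = πh²/4 · 5
At h = 36: dV/dt = 1620π cm³/s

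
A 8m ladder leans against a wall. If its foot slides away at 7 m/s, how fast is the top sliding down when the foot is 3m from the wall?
21√55/55 ≈ 2.832 m/s

x² + y² = 8²
2x·dx/dt + 2y·dy/dt = 0
dy/dt = -x/y · dx/dt = -3/√55 · 7 = -21√55/55 m/s
The top is descending at 21√55/55 ≈ 2.832 m/s.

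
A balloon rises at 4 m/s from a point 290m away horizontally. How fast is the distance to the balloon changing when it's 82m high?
82√22706/11353 ≈ 1.088 m/s

z² = 290² + y²
z = √(290² + 82²) = 2√22706
dz/dt = y/z · dy/dt = 82/(2√22706) · 4 = 82√22706/11353 ≈ 1.088 m/s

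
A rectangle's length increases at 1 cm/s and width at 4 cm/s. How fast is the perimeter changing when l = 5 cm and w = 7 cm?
10 cm/s

P = 2(l + w)
dP/dt = 2(dl/dt + dw/dt) = 2(1 + 4) = 10 cm/s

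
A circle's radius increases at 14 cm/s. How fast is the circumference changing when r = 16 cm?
28π cm/s

C = 2πr
dC/dt = 2π · dr/dt = 2π · 14 = 28π cm/s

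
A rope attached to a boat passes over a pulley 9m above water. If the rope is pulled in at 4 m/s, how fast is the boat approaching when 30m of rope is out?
40√91/91 ≈ 4.193 m/s

rope² = x² + 9²
x = √(30² - 9²) = 3√91
dx/dt = (rope/x) · d(rope)/dt = (30/(3√91)) · (-4) = -40√91/91 m/s
The boat approaches at 40√91/91 ≈ 4.193 m/s.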